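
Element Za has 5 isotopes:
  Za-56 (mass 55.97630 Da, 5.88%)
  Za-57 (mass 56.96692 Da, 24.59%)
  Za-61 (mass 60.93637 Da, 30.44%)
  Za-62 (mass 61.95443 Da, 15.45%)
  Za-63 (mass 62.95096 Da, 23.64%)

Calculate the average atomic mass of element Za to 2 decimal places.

Ar = Σ fᵢ·mᵢ = 0.0588 × 55.97630 + 0.2459 × 56.96692 + 0.3044 × 60.93637 + 0.1545 × 61.95443 + 0.2364 × 62.95096
= 3.291406 + 14.008166 + 18.549031 + 9.571959 + 14.881607 = 60.302169 Da

60.30 Da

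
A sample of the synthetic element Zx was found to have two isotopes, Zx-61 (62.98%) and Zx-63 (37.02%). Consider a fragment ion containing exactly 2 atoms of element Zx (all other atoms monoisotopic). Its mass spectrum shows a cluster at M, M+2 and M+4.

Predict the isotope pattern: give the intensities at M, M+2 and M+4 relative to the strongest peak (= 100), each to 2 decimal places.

Each Zx atom is independently Zx-61 (p = 0.6298) or Zx-63 (q = 0.3702); the cluster is the binomial expansion (p + q)^2.
P(M) = 0.6298^2 = 0.396648
P(M+2) = 2 × 0.6298^1 × 0.3702^1 = 0.466304
P(M+4) = 0.3702^2 = 0.137048
The M+2 peak is largest (0.466304); scaling to 100 gives 85.06 : 100.00 : 29.39.

85.06 : 100.00 : 29.39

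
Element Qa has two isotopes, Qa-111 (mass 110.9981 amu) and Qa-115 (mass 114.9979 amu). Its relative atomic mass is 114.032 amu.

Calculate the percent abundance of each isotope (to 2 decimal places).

Qa-111: 24.15%, Qa-115: 75.85%

Let x be the fractional abundance of Qa-111; then Qa-115 has abundance 1 − x.
110.9981·x + 114.9979·(1 − x) = 114.032
(110.9981 − 114.9979)·x = 114.032 − 114.9979
x = -0.9659 / -3.9998 = 0.24149 → 24.15% Qa-111, 75.85% Qa-115.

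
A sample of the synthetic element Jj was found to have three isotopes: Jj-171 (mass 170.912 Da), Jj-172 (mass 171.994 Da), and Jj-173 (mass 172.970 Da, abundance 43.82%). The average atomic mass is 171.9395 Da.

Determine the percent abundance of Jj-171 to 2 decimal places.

44.56%

Let x and y be the fractions of Jj-171 and Jj-172. Then x + y = 1 − 0.4382 = 0.5618 and 170.912x + 171.994y = 171.9395 − 0.4382×172.970 = 96.144046.
Substituting: 170.912x + 171.994(0.5618 − x) = 96.144046
(170.912 − 171.994)x = -0.4821832  ⇒  x = 0.44564, y = 0.11616
Jj-171: 44.56%, Jj-172: 11.62%.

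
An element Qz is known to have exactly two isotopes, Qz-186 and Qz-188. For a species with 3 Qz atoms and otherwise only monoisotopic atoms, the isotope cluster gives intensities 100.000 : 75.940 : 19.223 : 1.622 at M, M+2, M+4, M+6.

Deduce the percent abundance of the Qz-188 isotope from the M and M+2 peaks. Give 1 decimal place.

20.2%

Write p for the Qz-186 fraction. I(M+2)/I(M) = [C(3,1)·p^2·(1−p)] / p^3 = 3·(1−p)/p = 75.940/100.000 = 0.7594
(1−p)/p = 0.7594/3 = 0.2531  ⇒  p = 1/(1 + 0.2531) = 0.7980
Qz-186: 79.8%, Qz-188: 20.2%.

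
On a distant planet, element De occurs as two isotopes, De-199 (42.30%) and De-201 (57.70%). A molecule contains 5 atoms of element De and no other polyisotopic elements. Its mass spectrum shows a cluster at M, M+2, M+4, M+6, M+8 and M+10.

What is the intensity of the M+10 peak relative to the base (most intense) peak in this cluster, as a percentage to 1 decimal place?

Binomial terms of (0.4230 + 0.5770)^5: M 0.0135, M+2 0.0924, M+4 0.2520, M+6 0.3437, M+8 0.2344, M+10 0.0640 → M+6 is the base peak.
P(M+6) = C(5,3) × 0.4230^2 × 0.5770^3 = 10 × 0.178929 × 0.19210003 = 0.343723 (base)
P(M+10) = C(5,5) × 0.4230^0 × 0.5770^5 = 1 × 1.0000 × 0.06395567 = 0.063956
Relative intensity = 0.063956 / 0.343723 × 100 = 18.6

18.6%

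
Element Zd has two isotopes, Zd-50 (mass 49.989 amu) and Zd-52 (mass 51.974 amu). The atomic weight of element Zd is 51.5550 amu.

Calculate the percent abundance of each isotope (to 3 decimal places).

Let x be the fractional abundance of Zd-50; then Zd-52 has abundance 1 − x.
49.989·x + 51.974·(1 − x) = 51.5550
(49.989 − 51.974)·x = 51.5550 − 51.974
x = -0.4190 / -1.985 = 0.21108 → 21.108% Zd-50, 78.892% Zd-52.

Zd-50: 21.108%, Zd-52: 78.892%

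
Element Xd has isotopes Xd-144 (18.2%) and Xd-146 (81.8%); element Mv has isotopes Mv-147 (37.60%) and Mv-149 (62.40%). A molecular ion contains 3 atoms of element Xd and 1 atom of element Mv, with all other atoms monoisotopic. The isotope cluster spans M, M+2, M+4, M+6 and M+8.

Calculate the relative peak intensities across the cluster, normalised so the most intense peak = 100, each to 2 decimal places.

Element Xd pattern (n=3): 0.00602857 : 0.0812863 : 0.3653417 : 0.54734343
Element Mv pattern (n=1): 0.3760 : 0.6240
Convolve the two distributions (both contribute in 2-u steps):
  M: 0.00602857×0.3760 = 0.002267
  M+2: 0.00602857×0.6240 + 0.0812863×0.3760 = 0.034325
  M+4: 0.0812863×0.6240 + 0.3653417×0.3760 = 0.188091
  M+6: 0.3653417×0.6240 + 0.54734343×0.3760 = 0.433774
  M+8: 0.54734343×0.6240 = 0.341542
Scale to base peak (0.433774) = 100: 0.52 : 7.91 : 43.36 : 100.00 : 78.74

0.52 : 7.91 : 43.36 : 100.00 : 78.74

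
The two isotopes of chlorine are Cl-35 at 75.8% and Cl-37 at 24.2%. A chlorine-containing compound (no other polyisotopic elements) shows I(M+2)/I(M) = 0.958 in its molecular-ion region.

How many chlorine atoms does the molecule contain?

3

For n independent Cl atoms, I(M+2)/I(M) = n · (abundance Cl-37) / (abundance Cl-35) = n · 0.242/0.758.
n = 0.958 × 0.758/0.242 = 3.00 ≈ 3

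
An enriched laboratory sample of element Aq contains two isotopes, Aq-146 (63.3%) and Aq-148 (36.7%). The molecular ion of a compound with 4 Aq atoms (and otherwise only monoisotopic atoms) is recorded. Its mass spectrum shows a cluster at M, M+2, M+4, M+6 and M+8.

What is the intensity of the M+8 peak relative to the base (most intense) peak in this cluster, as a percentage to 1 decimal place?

Term probabilities: M 0.1606, M+2 0.3723, M+4 0.3238, M+6 0.1252, M+8 0.0181. Base peak = M+2.
P(M+2) = C(4,1) × 0.633^3 × 0.367^1 = 4 × 0.25363614 × 0.3670 = 0.372338 (base)
P(M+8) = C(4,4) × 0.633^0 × 0.367^4 = 1 × 1.0000 × 0.01814113 = 0.018141
Relative intensity = 0.018141 / 0.372338 × 100 = 4.9

4.9%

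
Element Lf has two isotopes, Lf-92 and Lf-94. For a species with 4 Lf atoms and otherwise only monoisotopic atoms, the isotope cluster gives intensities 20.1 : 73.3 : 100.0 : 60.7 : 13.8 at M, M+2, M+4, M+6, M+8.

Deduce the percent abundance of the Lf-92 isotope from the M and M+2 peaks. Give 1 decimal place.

Write p for the Lf-92 fraction. I(M+2)/I(M) = [C(4,1)·p^3·(1−p)] / p^4 = 4·(1−p)/p = 73.3/20.1 = 3.6468
(1−p)/p = 3.6468/4 = 0.9117  ⇒  p = 1/(1 + 0.9117) = 0.5231
Lf-92: 52.3%, Lf-94: 47.7%.

52.3%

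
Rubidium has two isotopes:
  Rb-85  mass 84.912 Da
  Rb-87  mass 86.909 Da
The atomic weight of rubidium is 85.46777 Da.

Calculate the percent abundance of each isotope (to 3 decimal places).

Rb-85: 72.170%, Rb-87: 27.830%

Let x be the fractional abundance of Rb-85; then Rb-87 has abundance 1 − x.
84.912·x + 86.909·(1 − x) = 85.46777
(84.912 − 86.909)·x = 85.46777 − 86.909
x = -1.44123 / -1.997 = 0.72170 → 72.170% Rb-85, 27.830% Rb-87.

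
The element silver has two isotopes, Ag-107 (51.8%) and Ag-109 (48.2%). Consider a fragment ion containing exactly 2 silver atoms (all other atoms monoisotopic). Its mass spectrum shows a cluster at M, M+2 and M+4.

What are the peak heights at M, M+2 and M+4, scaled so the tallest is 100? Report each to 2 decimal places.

Expanding (0.518 + 0.482)^2:
P(M) = 0.518^2 = 0.268324
P(M+2) = 2 × 0.518^1 × 0.482^1 = 0.499352
P(M+4) = 0.482^2 = 0.232324
The M+2 peak is largest (0.499352); scaling to 100 gives 53.73 : 100.00 : 46.53.

53.73 : 100.00 : 46.53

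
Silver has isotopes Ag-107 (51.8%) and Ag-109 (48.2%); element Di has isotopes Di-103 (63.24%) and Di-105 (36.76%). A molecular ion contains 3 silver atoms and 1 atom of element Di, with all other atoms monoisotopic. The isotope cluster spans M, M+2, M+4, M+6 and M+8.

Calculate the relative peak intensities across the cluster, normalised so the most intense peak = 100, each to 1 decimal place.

Silver pattern (n=3): 0.13899183 : 0.3879965 : 0.3610315 : 0.11198017
Element Di pattern (n=1): 0.6324 : 0.3676
Convolve the two distributions (both contribute in 2-u steps):
  M: 0.13899183×0.6324 = 0.087898
  M+2: 0.13899183×0.3676 + 0.3879965×0.6324 = 0.296462
  M+4: 0.3879965×0.3676 + 0.3610315×0.6324 = 0.370944
  M+6: 0.3610315×0.3676 + 0.11198017×0.6324 = 0.203531
  M+8: 0.11198017×0.3676 = 0.041164
Scale to base peak (0.370944) = 100: 23.7 : 79.9 : 100.0 : 54.9 : 11.1

23.7 : 79.9 : 100.0 : 54.9 : 11.1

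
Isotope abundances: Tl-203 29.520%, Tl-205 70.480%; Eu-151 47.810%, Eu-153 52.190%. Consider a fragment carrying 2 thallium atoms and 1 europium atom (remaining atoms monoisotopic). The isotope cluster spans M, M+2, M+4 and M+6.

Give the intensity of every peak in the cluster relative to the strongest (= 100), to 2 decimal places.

9.16 : 53.76 : 100.00 : 57.02

Thallium pattern (n=2): 0.08714304 : 0.41611392 : 0.49674304
Europium pattern (n=1): 0.4781 : 0.5219
Convolve the two distributions (both contribute in 2-u steps):
  M: 0.08714304×0.4781 = 0.041663
  M+2: 0.08714304×0.5219 + 0.41611392×0.4781 = 0.244424
  M+4: 0.41611392×0.5219 + 0.49674304×0.4781 = 0.454663
  M+6: 0.49674304×0.5219 = 0.259250
Scale to base peak (0.454663) = 100: 9.16 : 53.76 : 100.00 : 57.02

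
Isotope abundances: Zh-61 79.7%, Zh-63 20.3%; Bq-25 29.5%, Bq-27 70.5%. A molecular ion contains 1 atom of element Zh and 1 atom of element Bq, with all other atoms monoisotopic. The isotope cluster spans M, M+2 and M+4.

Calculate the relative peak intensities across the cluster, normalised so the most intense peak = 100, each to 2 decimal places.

37.81 : 100.00 : 23.02

Element Zh pattern (n=1): 0.7970 : 0.2030
Element Bq pattern (n=1): 0.2950 : 0.7050
Convolve the two distributions (both contribute in 2-u steps):
  M: 0.7970×0.2950 = 0.235115
  M+2: 0.7970×0.7050 + 0.2030×0.2950 = 0.621770
  M+4: 0.2030×0.7050 = 0.143115
Scale to base peak (0.621770) = 100: 37.81 : 100.00 : 23.02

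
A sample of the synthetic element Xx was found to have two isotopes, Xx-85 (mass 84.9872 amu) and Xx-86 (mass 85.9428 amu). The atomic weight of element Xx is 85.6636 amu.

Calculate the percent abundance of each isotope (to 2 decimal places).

Xx-85: 29.22%, Xx-86: 70.78%

Writing the weighted mean with unknown fraction x of Xx-85:
84.9872·x + 85.9428·(1 − x) = 85.6636
(84.9872 − 85.9428)·x = 85.6636 − 85.9428
x = -0.2792 / -0.9556 = 0.29217 → 29.22% Xx-85, 70.78% Xx-86.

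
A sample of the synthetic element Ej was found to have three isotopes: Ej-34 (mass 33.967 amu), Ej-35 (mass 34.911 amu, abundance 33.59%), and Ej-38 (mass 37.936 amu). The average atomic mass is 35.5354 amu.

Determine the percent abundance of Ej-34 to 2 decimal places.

34.88%

Let x and y be the fractions of Ej-34 and Ej-38. Then x + y = 1 − 0.3359 = 0.6641 and 33.967x + 37.936y = 35.5354 − 0.3359×34.911 = 23.8087951.
Substituting: 33.967x + 37.936(0.6641 − x) = 23.8087951
(33.967 − 37.936)x = -1.3845025  ⇒  x = 0.34883, y = 0.31527
Ej-34: 34.88%, Ej-38: 31.53%.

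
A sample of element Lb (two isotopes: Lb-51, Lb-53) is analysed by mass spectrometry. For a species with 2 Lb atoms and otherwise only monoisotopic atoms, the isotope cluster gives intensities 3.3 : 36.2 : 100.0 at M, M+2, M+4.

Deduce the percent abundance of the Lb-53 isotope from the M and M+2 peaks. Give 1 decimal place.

84.6%

If p is the fraction of Lb that is Lb-51, then I(M+2)/I(M) = [C(2,1)·p^1·(1−p)] / p^2 = 2·(1−p)/p = 36.2/3.3 = 10.9697
(1−p)/p = 10.9697/2 = 5.4848  ⇒  p = 1/(1 + 5.4848) = 0.1542
Lb-51: 15.4%, Lb-53: 84.6%.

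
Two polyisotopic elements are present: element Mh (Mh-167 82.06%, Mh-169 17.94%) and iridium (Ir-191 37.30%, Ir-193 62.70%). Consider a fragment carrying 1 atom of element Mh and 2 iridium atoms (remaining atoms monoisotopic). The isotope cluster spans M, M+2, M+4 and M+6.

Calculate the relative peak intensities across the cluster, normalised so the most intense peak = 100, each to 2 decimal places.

27.93 : 100.00 : 99.44 : 17.25

Element Mh pattern (n=1): 0.8206 : 0.1794
Iridium pattern (n=2): 0.139129 : 0.467742 : 0.393129
Convolve the two distributions (both contribute in 2-u steps):
  M: 0.8206×0.139129 = 0.114169
  M+2: 0.8206×0.467742 + 0.1794×0.139129 = 0.408789
  M+4: 0.8206×0.393129 + 0.1794×0.467742 = 0.406515
  M+6: 0.1794×0.393129 = 0.070527
Scale to base peak (0.408789) = 100: 27.93 : 100.00 : 99.44 : 17.25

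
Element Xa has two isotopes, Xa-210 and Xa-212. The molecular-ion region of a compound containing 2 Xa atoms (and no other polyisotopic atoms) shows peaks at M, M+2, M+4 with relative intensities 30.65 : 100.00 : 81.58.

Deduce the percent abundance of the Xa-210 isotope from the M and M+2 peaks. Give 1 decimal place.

38.0%

Let p = fractional abundance of Xa-210. I(M+2)/I(M) = [C(2,1)·p^1·(1−p)] / p^2 = 2·(1−p)/p = 100.00/30.65 = 3.2626
(1−p)/p = 3.2626/2 = 1.6313  ⇒  p = 1/(1 + 1.6313) = 0.3800
Xa-210: 38.0%, Xa-212: 62.0%.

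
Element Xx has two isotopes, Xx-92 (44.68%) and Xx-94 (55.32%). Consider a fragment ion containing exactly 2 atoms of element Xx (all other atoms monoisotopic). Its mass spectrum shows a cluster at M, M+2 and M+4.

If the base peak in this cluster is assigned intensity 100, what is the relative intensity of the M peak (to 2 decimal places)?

Term probabilities: M 0.1996, M+2 0.4943, M+4 0.3060. Base peak = M+2.
P(M+2) = C(2,1) × 0.4468^1 × 0.5532^1 = 2 × 0.4468 × 0.5532 = 0.494340 (base)
P(M) = C(2,0) × 0.4468^2 × 0.5532^0 = 1 × 0.19963024 × 1.0000 = 0.199630
Relative intensity = 0.199630 / 0.494340 × 100 = 40.38

40.38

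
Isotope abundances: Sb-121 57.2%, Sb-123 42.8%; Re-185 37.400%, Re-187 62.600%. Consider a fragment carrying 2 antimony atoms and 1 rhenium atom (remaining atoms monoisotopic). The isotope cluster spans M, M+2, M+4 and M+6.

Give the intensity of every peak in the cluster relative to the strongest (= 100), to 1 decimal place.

31.5 : 100.0 : 96.7 : 29.6

Antimony pattern (n=2): 0.327184 : 0.489632 : 0.183184
Rhenium pattern (n=1): 0.3740 : 0.6260
Convolve the two distributions (both contribute in 2-u steps):
  M: 0.327184×0.3740 = 0.122367
  M+2: 0.327184×0.6260 + 0.489632×0.3740 = 0.387940
  M+4: 0.489632×0.6260 + 0.183184×0.3740 = 0.375020
  M+6: 0.183184×0.6260 = 0.114673
Scale to base peak (0.387940) = 100: 31.5 : 100.0 : 96.7 : 29.6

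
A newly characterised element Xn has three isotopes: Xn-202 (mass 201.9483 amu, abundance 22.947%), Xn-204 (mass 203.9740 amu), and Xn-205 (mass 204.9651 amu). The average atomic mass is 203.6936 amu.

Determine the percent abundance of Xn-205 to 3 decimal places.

18.609%

Let x and y be the fractions of Xn-204 and Xn-205. Then x + y = 1 − 0.22947 = 0.77053 and 203.9740x + 204.9651y = 203.6936 − 0.22947×201.9483 = 157.352523599.
Substituting: 203.9740x + 204.9651(0.77053 − x) = 157.352523599
(203.9740 − 204.9651)x = -0.579234904  ⇒  x = 0.58444, y = 0.18609
Xn-204: 58.444%, Xn-205: 18.609%.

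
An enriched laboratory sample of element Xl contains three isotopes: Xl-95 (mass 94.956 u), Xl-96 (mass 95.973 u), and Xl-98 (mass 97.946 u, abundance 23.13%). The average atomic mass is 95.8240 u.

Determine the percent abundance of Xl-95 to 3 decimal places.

Let x and y be the fractions of Xl-95 and Xl-96. Then x + y = 1 − 0.2313 = 0.7687 and 94.956x + 95.973y = 95.8240 − 0.2313×97.946 = 73.1690902.
Substituting: 94.956x + 95.973(0.7687 − x) = 73.1690902
(94.956 − 95.973)x = -0.6053549  ⇒  x = 0.59524, y = 0.17346
Xl-95: 59.524%, Xl-96: 17.346%.

59.524%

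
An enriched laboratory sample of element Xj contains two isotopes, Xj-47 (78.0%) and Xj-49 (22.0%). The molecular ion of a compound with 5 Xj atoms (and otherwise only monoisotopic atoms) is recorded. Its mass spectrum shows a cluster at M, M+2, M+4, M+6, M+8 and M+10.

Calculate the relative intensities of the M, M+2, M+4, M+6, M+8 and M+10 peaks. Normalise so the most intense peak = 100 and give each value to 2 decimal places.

Each Xj atom is independently Xj-47 (p = 0.780) or Xj-49 (q = 0.220); the cluster is the binomial expansion (p + q)^5.
P(M) = 0.780^5 = 0.288717
P(M+2) = 5 × 0.780^4 × 0.220^1 = 0.407166
P(M+4) = 10 × 0.780^3 × 0.220^2 = 0.229683
P(M+6) = 10 × 0.780^2 × 0.220^3 = 0.064782
P(M+8) = 5 × 0.780^1 × 0.220^4 = 0.009136
P(M+10) = 0.220^5 = 0.000515
The M+2 peak is largest (0.407166); scaling to 100 gives 70.91 : 100.00 : 56.41 : 15.91 : 2.24 : 0.13.

70.91 : 100.00 : 56.41 : 15.91 : 2.24 : 0.13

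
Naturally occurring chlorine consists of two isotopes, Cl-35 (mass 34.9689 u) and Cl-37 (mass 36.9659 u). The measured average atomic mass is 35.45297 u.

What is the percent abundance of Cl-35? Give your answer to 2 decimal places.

With x = fraction of Cl-35 (so Cl-37 is 1 − x):
34.9689·x + 36.9659·(1 − x) = 35.45297
(34.9689 − 36.9659)·x = 35.45297 − 36.9659
x = -1.51293 / -1.9970 = 0.75760 → 75.76% Cl-35, 24.24% Cl-37.

75.76%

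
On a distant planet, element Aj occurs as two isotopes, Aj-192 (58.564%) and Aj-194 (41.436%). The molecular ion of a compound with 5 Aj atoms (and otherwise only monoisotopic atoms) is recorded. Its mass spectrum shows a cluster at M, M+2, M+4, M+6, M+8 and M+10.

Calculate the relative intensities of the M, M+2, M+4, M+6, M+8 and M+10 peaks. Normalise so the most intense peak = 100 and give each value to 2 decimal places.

Each Aj atom is independently Aj-192 (p = 0.58564) or Aj-194 (q = 0.41436); the cluster is the binomial expansion (p + q)^5.
P(M) = 0.58564^5 = 0.068890
P(M+2) = 5 × 0.58564^4 × 0.41436^1 = 0.243709
P(M+4) = 10 × 0.58564^3 × 0.41436^2 = 0.344864
P(M+6) = 10 × 0.58564^2 × 0.41436^3 = 0.244003
P(M+8) = 5 × 0.58564^1 × 0.41436^4 = 0.086320
P(M+10) = 0.41436^5 = 0.012215
The M+4 peak is largest (0.344864); scaling to 100 gives 19.98 : 70.67 : 100.00 : 70.75 : 25.03 : 3.54.

19.98 : 70.67 : 100.00 : 70.75 : 25.03 : 3.54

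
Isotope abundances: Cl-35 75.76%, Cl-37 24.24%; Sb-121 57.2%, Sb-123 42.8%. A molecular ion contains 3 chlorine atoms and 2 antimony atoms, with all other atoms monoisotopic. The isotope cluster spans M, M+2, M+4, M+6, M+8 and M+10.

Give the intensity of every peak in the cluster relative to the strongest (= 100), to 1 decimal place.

40.7 : 100.0 : 93.8 : 41.9 : 9.0 : 0.7

Chlorine pattern (n=3): 0.4348304 : 0.41738208 : 0.13354464 : 0.01424288
Antimony pattern (n=2): 0.327184 : 0.489632 : 0.183184
Convolve the two distributions (both contribute in 2-u steps):
  M: 0.4348304×0.327184 = 0.142270
  M+2: 0.4348304×0.489632 + 0.41738208×0.327184 = 0.349468
  M+4: 0.4348304×0.183184 + 0.41738208×0.489632 + 0.13354464×0.327184 = 0.327711
  M+6: 0.41738208×0.183184 + 0.13354464×0.489632 + 0.01424288×0.327184 = 0.146505
  M+8: 0.13354464×0.183184 + 0.01424288×0.489632 = 0.031437
  M+10: 0.01424288×0.183184 = 0.002609
Scale to base peak (0.349468) = 100: 40.7 : 100.0 : 93.8 : 41.9 : 9.0 : 0.7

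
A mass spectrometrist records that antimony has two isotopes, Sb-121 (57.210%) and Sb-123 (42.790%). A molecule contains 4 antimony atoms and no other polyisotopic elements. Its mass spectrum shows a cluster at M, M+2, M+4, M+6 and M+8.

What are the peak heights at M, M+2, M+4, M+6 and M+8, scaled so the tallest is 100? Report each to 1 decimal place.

Expanding (0.57210 + 0.42790)^4:
P(M) = 0.57210^4 = 0.107124
P(M+2) = 4 × 0.57210^3 × 0.42790^1 = 0.320493
P(M+4) = 6 × 0.57210^2 × 0.42790^2 = 0.359567
P(M+6) = 4 × 0.57210^1 × 0.42790^3 = 0.179291
P(M+8) = 0.42790^4 = 0.033525
The M+4 peak is largest (0.359567); scaling to 100 gives 29.8 : 89.1 : 100.0 : 49.9 : 9.3.

29.8 : 89.1 : 100.0 : 49.9 : 9.3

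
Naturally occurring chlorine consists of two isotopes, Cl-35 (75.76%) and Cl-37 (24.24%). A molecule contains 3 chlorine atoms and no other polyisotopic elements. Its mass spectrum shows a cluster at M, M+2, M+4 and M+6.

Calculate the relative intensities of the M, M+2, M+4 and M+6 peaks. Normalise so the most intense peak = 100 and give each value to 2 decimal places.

100.00 : 95.99 : 30.71 : 3.28

Each Cl atom is independently Cl-35 (p = 0.7576) or Cl-37 (q = 0.2424); the cluster is the binomial expansion (p + q)^3.
P(M) = 0.7576^3 = 0.434830
P(M+2) = 3 × 0.7576^2 × 0.2424^1 = 0.417382
P(M+4) = 3 × 0.7576^1 × 0.2424^2 = 0.133545
P(M+6) = 0.2424^3 = 0.014243
The M peak is largest (0.434830); scaling to 100 gives 100.00 : 95.99 : 30.71 : 3.28.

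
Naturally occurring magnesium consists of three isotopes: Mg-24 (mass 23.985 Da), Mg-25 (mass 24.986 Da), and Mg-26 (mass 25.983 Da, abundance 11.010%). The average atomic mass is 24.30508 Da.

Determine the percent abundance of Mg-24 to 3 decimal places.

The remaining 88.990% is split between Mg-24 (fraction x) and Mg-25 (fraction 0.88990 − x).
Substituting: 23.985x + 24.986(0.88990 − x) = 21.4443517
(23.985 − 24.986)x = -0.7906897  ⇒  x = 0.78990, y = 0.10000
Mg-24: 78.990%, Mg-25: 10.000%.

78.990%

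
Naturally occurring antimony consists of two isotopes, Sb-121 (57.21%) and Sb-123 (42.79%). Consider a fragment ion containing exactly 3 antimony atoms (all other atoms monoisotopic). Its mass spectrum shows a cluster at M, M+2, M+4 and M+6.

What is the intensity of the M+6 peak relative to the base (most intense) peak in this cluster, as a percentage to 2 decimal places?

(0.5721 + 0.4279)^3 gives M 0.1872, M+2 0.4202, M+4 0.3143, M+6 0.0783; the largest is M+2.
P(M+2) = C(3,1) × 0.5721^2 × 0.4279^1 = 3 × 0.32729841 × 0.4279 = 0.420153 (base)
P(M+6) = C(3,3) × 0.5721^0 × 0.4279^3 = 1 × 1.0000 × 0.07834781 = 0.078348
Relative intensity = 0.078348 / 0.420153 × 100 = 18.65

18.65%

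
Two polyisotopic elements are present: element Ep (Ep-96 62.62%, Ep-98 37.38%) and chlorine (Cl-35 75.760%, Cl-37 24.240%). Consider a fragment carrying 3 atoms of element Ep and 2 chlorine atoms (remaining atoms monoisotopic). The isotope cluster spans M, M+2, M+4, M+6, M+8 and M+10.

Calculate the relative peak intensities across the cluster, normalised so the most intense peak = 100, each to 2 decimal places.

41.14 : 100.00 : 95.34 : 44.44 : 10.10 : 0.90

Element Ep pattern (n=3): 0.24554958 : 0.43973059 : 0.26249009 : 0.05222974
Chlorine pattern (n=2): 0.57395776 : 0.36728448 : 0.05875776
Convolve the two distributions (both contribute in 2-u steps):
  M: 0.24554958×0.57395776 = 0.140935
  M+2: 0.24554958×0.36728448 + 0.43973059×0.57395776 = 0.342573
  M+4: 0.24554958×0.05875776 + 0.43973059×0.36728448 + 0.26249009×0.57395776 = 0.326592
  M+6: 0.43973059×0.05875776 + 0.26249009×0.36728448 + 0.05222974×0.57395776 = 0.152224
  M+8: 0.26249009×0.05875776 + 0.05222974×0.36728448 = 0.034607
  M+10: 0.05222974×0.05875776 = 0.003069
Scale to base peak (0.342573) = 100: 41.14 : 100.00 : 95.34 : 44.44 : 10.10 : 0.90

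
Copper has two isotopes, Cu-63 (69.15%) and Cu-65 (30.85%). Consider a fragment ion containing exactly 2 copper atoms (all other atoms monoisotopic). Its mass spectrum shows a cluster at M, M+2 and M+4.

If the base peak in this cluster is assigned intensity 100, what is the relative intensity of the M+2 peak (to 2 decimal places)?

89.23

Term probabilities: M 0.4782, M+2 0.4267, M+4 0.0952. Base peak = M.
P(M) = C(2,0) × 0.6915^2 × 0.3085^0 = 1 × 0.47817225 × 1.0000 = 0.478172 (base)
P(M+2) = C(2,1) × 0.6915^1 × 0.3085^1 = 2 × 0.6915 × 0.3085 = 0.426656
Relative intensity = 0.426656 / 0.478172 × 100 = 89.23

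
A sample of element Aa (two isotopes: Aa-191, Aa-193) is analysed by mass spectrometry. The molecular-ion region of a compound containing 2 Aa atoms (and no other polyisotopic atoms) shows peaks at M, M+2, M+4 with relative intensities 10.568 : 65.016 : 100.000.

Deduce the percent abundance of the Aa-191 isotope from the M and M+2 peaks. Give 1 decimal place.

24.5%

Let p = fractional abundance of Aa-191. I(M+2)/I(M) = [C(2,1)·p^1·(1−p)] / p^2 = 2·(1−p)/p = 65.016/10.568 = 6.1522
(1−p)/p = 6.1522/2 = 3.0761  ⇒  p = 1/(1 + 3.0761) = 0.2453
Aa-191: 24.5%, Aa-193: 75.5%.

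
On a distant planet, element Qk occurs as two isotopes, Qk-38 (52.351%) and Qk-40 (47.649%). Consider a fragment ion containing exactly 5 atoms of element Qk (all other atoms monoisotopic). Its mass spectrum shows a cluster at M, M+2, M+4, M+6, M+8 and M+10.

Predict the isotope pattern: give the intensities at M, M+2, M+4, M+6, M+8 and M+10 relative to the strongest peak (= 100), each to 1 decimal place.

12.1 : 54.9 : 100.0 : 91.0 : 41.4 : 7.5

Expanding (0.52351 + 0.47649)^5:
P(M) = 0.52351^5 = 0.039321
P(M+2) = 5 × 0.52351^4 × 0.47649^1 = 0.178947
P(M+4) = 10 × 0.52351^3 × 0.47649^2 = 0.325749
P(M+6) = 10 × 0.52351^2 × 0.47649^3 = 0.296491
P(M+8) = 5 × 0.52351^1 × 0.47649^4 = 0.134931
P(M+10) = 0.47649^5 = 0.024562
The M+4 peak is largest (0.325749); scaling to 100 gives 12.1 : 54.9 : 100.0 : 91.0 : 41.4 : 7.5.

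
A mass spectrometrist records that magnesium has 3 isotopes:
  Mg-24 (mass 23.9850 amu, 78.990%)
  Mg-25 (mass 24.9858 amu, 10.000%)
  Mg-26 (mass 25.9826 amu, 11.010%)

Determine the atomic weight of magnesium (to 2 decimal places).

Average mass = Σ (abundance × isotope mass) = 0.78990 × 23.9850 + 0.10000 × 24.9858 + 0.11010 × 25.9826
= 18.94575 + 2.49858 + 2.86068 = 24.30501 amu

24.31 amu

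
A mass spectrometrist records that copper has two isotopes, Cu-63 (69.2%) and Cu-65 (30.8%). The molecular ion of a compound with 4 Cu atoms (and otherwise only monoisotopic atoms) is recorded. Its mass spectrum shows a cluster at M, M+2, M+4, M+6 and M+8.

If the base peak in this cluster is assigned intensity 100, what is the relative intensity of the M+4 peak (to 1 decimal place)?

Binomial terms of (0.692 + 0.308)^4: M 0.2293, M+2 0.4083, M+4 0.2726, M+6 0.0809, M+8 0.0090 → M+2 is the base peak.
P(M+2) = C(4,1) × 0.692^3 × 0.308^1 = 4 × 0.33137389 × 0.3080 = 0.408253 (base)
P(M+4) = C(4,2) × 0.692^2 × 0.308^2 = 6 × 0.478864 × 0.094864 = 0.272562
Relative intensity = 0.272562 / 0.408253 × 100 = 66.8

66.8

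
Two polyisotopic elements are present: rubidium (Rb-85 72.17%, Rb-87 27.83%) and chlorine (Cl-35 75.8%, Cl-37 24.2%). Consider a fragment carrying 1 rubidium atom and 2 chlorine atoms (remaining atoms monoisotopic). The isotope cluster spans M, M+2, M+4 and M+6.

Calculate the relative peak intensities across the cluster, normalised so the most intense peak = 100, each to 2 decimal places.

Rubidium pattern (n=1): 0.7217 : 0.2783
Chlorine pattern (n=2): 0.574564 : 0.366872 : 0.058564
Convolve the two distributions (both contribute in 2-u steps):
  M: 0.7217×0.574564 = 0.414663
  M+2: 0.7217×0.366872 + 0.2783×0.574564 = 0.424673
  M+4: 0.7217×0.058564 + 0.2783×0.366872 = 0.144366
  M+6: 0.2783×0.058564 = 0.016298
Scale to base peak (0.424673) = 100: 97.64 : 100.00 : 33.99 : 3.84

97.64 : 100.00 : 33.99 : 3.84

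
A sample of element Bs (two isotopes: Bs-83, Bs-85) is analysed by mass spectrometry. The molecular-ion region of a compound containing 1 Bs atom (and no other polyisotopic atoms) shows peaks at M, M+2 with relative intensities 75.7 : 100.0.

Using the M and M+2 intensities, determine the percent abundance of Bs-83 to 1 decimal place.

43.1%

Write p for the Bs-83 fraction. I(M+2)/I(M) = [C(1,1)·p^0·(1−p)] / p^1 = 1·(1−p)/p = 100.0/75.7 = 1.3210
(1−p)/p = 1.3210/1 = 1.3210  ⇒  p = 1/(1 + 1.3210) = 0.4308
Bs-83: 43.1%, Bs-85: 56.9%.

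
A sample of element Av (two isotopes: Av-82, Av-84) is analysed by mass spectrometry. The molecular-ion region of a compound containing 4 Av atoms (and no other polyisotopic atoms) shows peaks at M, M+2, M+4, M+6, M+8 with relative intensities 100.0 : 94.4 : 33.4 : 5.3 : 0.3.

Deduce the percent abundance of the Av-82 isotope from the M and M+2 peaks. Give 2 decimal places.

Write p for the Av-82 fraction. I(M+2)/I(M) = [C(4,1)·p^3·(1−p)] / p^4 = 4·(1−p)/p = 94.4/100.0 = 0.9440
(1−p)/p = 0.9440/4 = 0.2360  ⇒  p = 1/(1 + 0.2360) = 0.8091
Av-82: 80.91%, Av-84: 19.09%.

80.91%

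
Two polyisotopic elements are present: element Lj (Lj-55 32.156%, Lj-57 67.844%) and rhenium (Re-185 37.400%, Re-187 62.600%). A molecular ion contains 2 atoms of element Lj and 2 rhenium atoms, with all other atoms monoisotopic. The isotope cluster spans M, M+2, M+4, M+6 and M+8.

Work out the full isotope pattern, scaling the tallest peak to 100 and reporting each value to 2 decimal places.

Element Lj pattern (n=2): 0.10340083 : 0.43631833 : 0.46028083
Rhenium pattern (n=2): 0.139876 : 0.468248 : 0.391876
Convolve the two distributions (both contribute in 2-u steps):
  M: 0.10340083×0.139876 = 0.014463
  M+2: 0.10340083×0.468248 + 0.43631833×0.139876 = 0.109448
  M+4: 0.10340083×0.391876 + 0.43631833×0.468248 + 0.46028083×0.139876 = 0.309208
  M+6: 0.43631833×0.391876 + 0.46028083×0.468248 = 0.386508
  M+8: 0.46028083×0.391876 = 0.180373
Scale to base peak (0.386508) = 100: 3.74 : 28.32 : 80.00 : 100.00 : 46.67

3.74 : 28.32 : 80.00 : 100.00 : 46.67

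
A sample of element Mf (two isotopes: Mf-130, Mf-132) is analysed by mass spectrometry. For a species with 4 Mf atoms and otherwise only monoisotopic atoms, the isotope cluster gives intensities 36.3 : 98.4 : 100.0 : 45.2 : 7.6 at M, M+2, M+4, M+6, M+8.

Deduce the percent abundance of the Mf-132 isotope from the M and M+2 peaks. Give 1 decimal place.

Write p for the Mf-130 fraction. I(M+2)/I(M) = [C(4,1)·p^3·(1−p)] / p^4 = 4·(1−p)/p = 98.4/36.3 = 2.7107
(1−p)/p = 2.7107/4 = 0.6777  ⇒  p = 1/(1 + 0.6777) = 0.5961
Mf-130: 59.6%, Mf-132: 40.4%.

40.4%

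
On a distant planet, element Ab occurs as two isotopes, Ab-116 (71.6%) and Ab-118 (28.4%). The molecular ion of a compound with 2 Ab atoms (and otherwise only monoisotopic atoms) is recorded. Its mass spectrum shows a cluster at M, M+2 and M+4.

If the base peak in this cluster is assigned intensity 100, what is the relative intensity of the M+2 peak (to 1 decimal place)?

Term probabilities: M 0.5127, M+2 0.4067, M+4 0.0807. Base peak = M.
P(M) = C(2,0) × 0.716^2 × 0.284^0 = 1 × 0.512656 × 1.0000 = 0.512656 (base)
P(M+2) = C(2,1) × 0.716^1 × 0.284^1 = 2 × 0.7160 × 0.2840 = 0.406688
Relative intensity = 0.406688 / 0.512656 × 100 = 79.3

79.3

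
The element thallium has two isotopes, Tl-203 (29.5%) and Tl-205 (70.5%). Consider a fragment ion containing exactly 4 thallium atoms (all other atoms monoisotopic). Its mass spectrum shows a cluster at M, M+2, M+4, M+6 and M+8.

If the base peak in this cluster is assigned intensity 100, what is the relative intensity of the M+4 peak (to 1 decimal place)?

(0.295 + 0.705)^4 gives M 0.0076, M+2 0.0724, M+4 0.2595, M+6 0.4135, M+8 0.2470; the largest is M+6.
P(M+6) = C(4,3) × 0.295^1 × 0.705^3 = 4 × 0.2950 × 0.35040263 = 0.413475 (base)
P(M+4) = C(4,2) × 0.295^2 × 0.705^2 = 6 × 0.087025 × 0.497025 = 0.259522
Relative intensity = 0.259522 / 0.413475 × 100 = 62.8

62.8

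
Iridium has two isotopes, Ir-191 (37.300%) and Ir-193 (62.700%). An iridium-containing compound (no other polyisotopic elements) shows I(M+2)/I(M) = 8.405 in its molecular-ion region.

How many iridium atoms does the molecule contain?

For n independent Ir atoms, I(M+2)/I(M) = n · (abundance Ir-193) / (abundance Ir-191) = n · 0.62700/0.37300.
n = 8.405 × 0.37300/0.62700 = 5.00 ≈ 5

5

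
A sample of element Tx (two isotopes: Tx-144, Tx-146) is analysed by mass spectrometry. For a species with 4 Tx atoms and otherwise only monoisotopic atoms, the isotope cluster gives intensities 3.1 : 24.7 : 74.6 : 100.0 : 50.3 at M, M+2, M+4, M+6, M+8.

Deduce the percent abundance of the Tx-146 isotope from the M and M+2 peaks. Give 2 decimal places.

Let p = fractional abundance of Tx-144. I(M+2)/I(M) = [C(4,1)·p^3·(1−p)] / p^4 = 4·(1−p)/p = 24.7/3.1 = 7.9677
(1−p)/p = 7.9677/4 = 1.9919  ⇒  p = 1/(1 + 1.9919) = 0.3342
Tx-144: 33.42%, Tx-146: 66.58%.

66.58%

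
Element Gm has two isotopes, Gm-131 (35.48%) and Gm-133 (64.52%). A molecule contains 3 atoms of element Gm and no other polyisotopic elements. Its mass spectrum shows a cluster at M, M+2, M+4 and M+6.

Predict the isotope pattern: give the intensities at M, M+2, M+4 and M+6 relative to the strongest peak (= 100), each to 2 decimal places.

Expanding (0.3548 + 0.6452)^3:
P(M) = 0.3548^3 = 0.044663
P(M+2) = 3 × 0.3548^2 × 0.6452^1 = 0.243659
P(M+4) = 3 × 0.3548^1 × 0.6452^2 = 0.443092
P(M+6) = 0.6452^3 = 0.268586
The M+4 peak is largest (0.443092); scaling to 100 gives 10.08 : 54.99 : 100.00 : 60.62.

10.08 : 54.99 : 100.00 : 60.62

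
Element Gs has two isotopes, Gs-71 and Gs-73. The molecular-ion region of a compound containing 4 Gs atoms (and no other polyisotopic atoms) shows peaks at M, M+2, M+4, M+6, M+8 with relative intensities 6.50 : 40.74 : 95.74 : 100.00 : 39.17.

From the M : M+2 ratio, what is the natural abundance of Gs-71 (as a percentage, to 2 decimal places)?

38.96%

If p is the fraction of Gs that is Gs-71, then I(M+2)/I(M) = [C(4,1)·p^3·(1−p)] / p^4 = 4·(1−p)/p = 40.74/6.50 = 6.2677
(1−p)/p = 6.2677/4 = 1.5669  ⇒  p = 1/(1 + 1.5669) = 0.3896
Gs-71: 38.96%, Gs-73: 61.04%.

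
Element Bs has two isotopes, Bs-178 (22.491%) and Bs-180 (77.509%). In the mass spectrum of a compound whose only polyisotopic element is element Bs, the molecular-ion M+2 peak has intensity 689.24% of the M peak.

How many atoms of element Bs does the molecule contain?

The M+2/M ratio from n Bs atoms is n · q/p = n · 0.77509/0.22491.
n = 6.8924 × 0.22491/0.77509 = 2.00 ≈ 2

2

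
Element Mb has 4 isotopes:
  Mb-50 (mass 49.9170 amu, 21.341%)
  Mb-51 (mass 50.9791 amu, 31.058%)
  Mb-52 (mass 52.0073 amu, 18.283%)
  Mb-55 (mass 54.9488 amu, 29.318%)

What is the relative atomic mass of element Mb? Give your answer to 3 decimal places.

52.104 amu

Ar = Σ fᵢ·mᵢ = 0.21341 × 49.9170 + 0.31058 × 50.9791 + 0.18283 × 52.0073 + 0.29318 × 54.9488
= 10.65279 + 15.83309 + 9.50849 + 16.10989 = 52.10426 amu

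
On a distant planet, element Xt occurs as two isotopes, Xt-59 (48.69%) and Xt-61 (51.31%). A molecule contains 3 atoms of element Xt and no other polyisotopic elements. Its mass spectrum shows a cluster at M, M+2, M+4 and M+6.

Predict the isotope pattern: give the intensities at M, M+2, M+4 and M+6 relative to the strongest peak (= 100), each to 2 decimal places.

The 3 Xt atoms are independent, so intensities follow the terms of (0.4869 + 0.5131)^3.
P(M) = 0.4869^3 = 0.115430
P(M+2) = 3 × 0.4869^2 × 0.5131^1 = 0.364924
P(M+4) = 3 × 0.4869^1 × 0.5131^2 = 0.384561
P(M+6) = 0.5131^3 = 0.135085
The M+4 peak is largest (0.384561); scaling to 100 gives 30.02 : 94.89 : 100.00 : 35.13.

30.02 : 94.89 : 100.00 : 35.13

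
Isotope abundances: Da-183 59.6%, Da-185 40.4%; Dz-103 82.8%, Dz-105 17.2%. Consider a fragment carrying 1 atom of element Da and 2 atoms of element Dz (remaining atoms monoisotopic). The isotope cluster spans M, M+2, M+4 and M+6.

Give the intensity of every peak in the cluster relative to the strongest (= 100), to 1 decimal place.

Element Da pattern (n=1): 0.5960 : 0.4040
Element Dz pattern (n=2): 0.685584 : 0.284832 : 0.029584
Convolve the two distributions (both contribute in 2-u steps):
  M: 0.5960×0.685584 = 0.408608
  M+2: 0.5960×0.284832 + 0.4040×0.685584 = 0.446736
  M+4: 0.5960×0.029584 + 0.4040×0.284832 = 0.132704
  M+6: 0.4040×0.029584 = 0.011952
Scale to base peak (0.446736) = 100: 91.5 : 100.0 : 29.7 : 2.7

91.5 : 100.0 : 29.7 : 2.7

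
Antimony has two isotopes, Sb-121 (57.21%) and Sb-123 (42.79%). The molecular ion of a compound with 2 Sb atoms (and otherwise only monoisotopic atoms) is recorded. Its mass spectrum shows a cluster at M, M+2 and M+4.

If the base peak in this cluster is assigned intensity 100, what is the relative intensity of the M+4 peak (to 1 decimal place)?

Term probabilities: M 0.3273, M+2 0.4896, M+4 0.1831. Base peak = M+2.
P(M+2) = C(2,1) × 0.5721^1 × 0.4279^1 = 2 × 0.5721 × 0.4279 = 0.489603 (base)
P(M+4) = C(2,2) × 0.5721^0 × 0.4279^2 = 1 × 1.0000 × 0.18309841 = 0.183098
Relative intensity = 0.183098 / 0.489603 × 100 = 37.4

37.4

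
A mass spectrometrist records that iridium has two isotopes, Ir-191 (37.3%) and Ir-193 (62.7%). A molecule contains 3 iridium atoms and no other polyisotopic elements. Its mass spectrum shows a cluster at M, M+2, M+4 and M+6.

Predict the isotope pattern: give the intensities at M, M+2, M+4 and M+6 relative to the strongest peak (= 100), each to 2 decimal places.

Each Ir atom is independently Ir-191 (p = 0.373) or Ir-193 (q = 0.627); the cluster is the binomial expansion (p + q)^3.
P(M) = 0.373^3 = 0.051895
P(M+2) = 3 × 0.373^2 × 0.627^1 = 0.261702
P(M+4) = 3 × 0.373^1 × 0.627^2 = 0.439911
P(M+6) = 0.627^3 = 0.246492
The M+4 peak is largest (0.439911); scaling to 100 gives 11.80 : 59.49 : 100.00 : 56.03.

11.80 : 59.49 : 100.00 : 56.03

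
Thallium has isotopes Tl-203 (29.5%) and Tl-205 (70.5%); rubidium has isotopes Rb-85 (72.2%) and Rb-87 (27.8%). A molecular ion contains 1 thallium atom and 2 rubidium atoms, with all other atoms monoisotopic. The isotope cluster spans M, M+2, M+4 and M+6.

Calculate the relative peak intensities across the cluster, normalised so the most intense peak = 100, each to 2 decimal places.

31.65 : 100.00 : 62.93 : 11.21

Thallium pattern (n=1): 0.2950 : 0.7050
Rubidium pattern (n=2): 0.521284 : 0.401432 : 0.077284
Convolve the two distributions (both contribute in 2-u steps):
  M: 0.2950×0.521284 = 0.153779
  M+2: 0.2950×0.401432 + 0.7050×0.521284 = 0.485928
  M+4: 0.2950×0.077284 + 0.7050×0.401432 = 0.305808
  M+6: 0.7050×0.077284 = 0.054485
Scale to base peak (0.485928) = 100: 31.65 : 100.00 : 62.93 : 11.21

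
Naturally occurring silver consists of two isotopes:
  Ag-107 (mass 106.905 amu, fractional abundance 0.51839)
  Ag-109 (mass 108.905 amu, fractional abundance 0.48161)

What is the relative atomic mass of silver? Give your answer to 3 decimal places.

Ar = Σ fᵢ·mᵢ = 0.51839 × 106.905 + 0.48161 × 108.905
= 55.4185 + 52.4497 = 107.8682 amu

107.868 amu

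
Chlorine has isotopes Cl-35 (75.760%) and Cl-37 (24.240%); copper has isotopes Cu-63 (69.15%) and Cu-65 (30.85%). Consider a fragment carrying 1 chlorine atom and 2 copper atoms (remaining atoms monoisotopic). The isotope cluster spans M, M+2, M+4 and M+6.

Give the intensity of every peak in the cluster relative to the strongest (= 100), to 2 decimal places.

82.49 : 100.00 : 39.97 : 5.25

Chlorine pattern (n=1): 0.7576 : 0.2424
Copper pattern (n=2): 0.47817225 : 0.4266555 : 0.09517225
Convolve the two distributions (both contribute in 2-u steps):
  M: 0.7576×0.47817225 = 0.362263
  M+2: 0.7576×0.4266555 + 0.2424×0.47817225 = 0.439143
  M+4: 0.7576×0.09517225 + 0.2424×0.4266555 = 0.175524
  M+6: 0.2424×0.09517225 = 0.023070
Scale to base peak (0.439143) = 100: 82.49 : 100.00 : 39.97 : 5.25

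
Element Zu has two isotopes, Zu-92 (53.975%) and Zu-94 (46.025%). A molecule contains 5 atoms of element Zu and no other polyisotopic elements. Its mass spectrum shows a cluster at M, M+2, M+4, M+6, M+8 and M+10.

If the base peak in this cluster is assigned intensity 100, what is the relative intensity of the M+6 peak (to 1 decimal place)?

Term probabilities: M 0.0458, M+2 0.1953, M+4 0.3331, M+6 0.2840, M+8 0.1211, M+10 0.0207. Base peak = M+4.
P(M+4) = C(5,2) × 0.53975^3 × 0.46025^2 = 10 × 0.1572454 × 0.21183006 = 0.333093 (base)
P(M+6) = C(5,3) × 0.53975^2 × 0.46025^3 = 10 × 0.29133006 × 0.09749479 = 0.284032
Relative intensity = 0.284032 / 0.333093 × 100 = 85.3

85.3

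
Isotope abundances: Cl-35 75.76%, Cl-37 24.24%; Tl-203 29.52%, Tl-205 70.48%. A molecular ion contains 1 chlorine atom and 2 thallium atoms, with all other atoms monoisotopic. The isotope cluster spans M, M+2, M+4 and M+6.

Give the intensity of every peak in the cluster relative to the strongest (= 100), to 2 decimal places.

Chlorine pattern (n=1): 0.7576 : 0.2424
Thallium pattern (n=2): 0.08714304 : 0.41611392 : 0.49674304
Convolve the two distributions (both contribute in 2-u steps):
  M: 0.7576×0.08714304 = 0.066020
  M+2: 0.7576×0.41611392 + 0.2424×0.08714304 = 0.336371
  M+4: 0.7576×0.49674304 + 0.2424×0.41611392 = 0.477199
  M+6: 0.2424×0.49674304 = 0.120411
Scale to base peak (0.477199) = 100: 13.83 : 70.49 : 100.00 : 25.23

13.83 : 70.49 : 100.00 : 25.23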